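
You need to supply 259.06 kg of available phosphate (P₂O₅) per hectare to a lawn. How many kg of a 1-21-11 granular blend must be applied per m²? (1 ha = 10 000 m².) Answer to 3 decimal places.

0.123 kg of product per sq m

Product per hectare = 259.06 / 21% = 1233.62 kg.
Convert to per m²: 1233.62 × 0.0001 = 0.123362 kg.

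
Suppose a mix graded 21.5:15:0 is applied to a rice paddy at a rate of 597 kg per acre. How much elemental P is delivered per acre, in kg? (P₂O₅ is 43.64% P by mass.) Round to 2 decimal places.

P₂O₅ per acre = 597 × 15% = 89.55 kg.
Elemental P = 89.55 × 0.4364 = 39.0796 kg per acre.

39.08 kg P per acre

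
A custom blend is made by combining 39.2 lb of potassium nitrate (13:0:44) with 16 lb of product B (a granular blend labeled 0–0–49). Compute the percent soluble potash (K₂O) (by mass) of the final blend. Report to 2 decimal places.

Total mass = 39.2 + 16 = 55.2 lb.
K₂O mass = 44%×39.2 + 49%×16 = 25.088 lb.
% K₂O = 25.088 / 55.2 = 45.4493%.

45.45% K₂O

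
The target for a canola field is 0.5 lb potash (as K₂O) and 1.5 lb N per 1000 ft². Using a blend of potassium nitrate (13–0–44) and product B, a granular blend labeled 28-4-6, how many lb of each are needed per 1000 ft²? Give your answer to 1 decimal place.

0.4 lb potassium nitrate, 5.2 lb product B

With a, b = lb per 1000 ft² of potassium nitrate and product B:
K₂O: 0.44·a + 0.06·b = 0.5
N: 0.13·a + 0.28·b = 1.5
Solving simultaneously: a = 0.433276, b = 5.15598.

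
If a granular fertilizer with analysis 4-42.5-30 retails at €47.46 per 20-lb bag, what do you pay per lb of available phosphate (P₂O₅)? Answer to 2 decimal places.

€5.58 per lb P₂O₅

P₂O₅ in bag = 20 × 42.5% = 8.5 lb.
Cost per lb P₂O₅ = €47.46 / 8.5 = €5.5835.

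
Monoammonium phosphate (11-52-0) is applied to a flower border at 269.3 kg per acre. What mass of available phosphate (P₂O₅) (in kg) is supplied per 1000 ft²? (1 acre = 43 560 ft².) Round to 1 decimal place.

3.2 kg P₂O₅ per thousand sq ft

P₂O₅ per acre = 269.3 × 52% = 140.036 kg.
Convert to per 1000 ft²: 140.036 × 0.0229568 = 3.21478 kg.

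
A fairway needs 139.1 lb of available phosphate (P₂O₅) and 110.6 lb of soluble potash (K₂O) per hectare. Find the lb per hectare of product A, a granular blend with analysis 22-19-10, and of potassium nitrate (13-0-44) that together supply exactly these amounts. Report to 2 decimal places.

Let a = lb of product A, b = lb of potassium nitrate (per hectare).
P₂O₅: 0.19·a + 0·b = 139.1
K₂O: 0.1·a + 0.44·b = 110.6
Eliminate b: (row1) − 0/0.44·(row2) → 0.19·a = 139.1, so a = 732.105.
Then b = (110.6 − 0.1·732.105) / 0.44 = 84.9761.

732.11 lb product A, 84.98 lb potassium nitrate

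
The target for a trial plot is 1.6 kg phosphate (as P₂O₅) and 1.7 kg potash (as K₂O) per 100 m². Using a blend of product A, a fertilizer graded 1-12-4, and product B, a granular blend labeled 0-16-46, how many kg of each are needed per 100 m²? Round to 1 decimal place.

Per-100 m² balance (a = product A, b = product B):
P₂O₅: 0.12·a + 0.16·b = 1.6
K₂O: 0.04·a + 0.46·b = 1.7
From row1: a = (1.6 − 0.16·b) / 0.12.
Into row2: 0.04·(1.6 − 0.16·b)/0.12 + 0.46·b = 1.7 → b = 2.86885, a = 9.5082.

9.5 kg product A, 2.9 kg product B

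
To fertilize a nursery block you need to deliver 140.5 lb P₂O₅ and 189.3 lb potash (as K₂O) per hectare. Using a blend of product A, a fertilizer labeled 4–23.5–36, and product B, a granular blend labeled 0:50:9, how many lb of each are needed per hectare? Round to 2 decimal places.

516.24 lb product A, 38.37 lb product B

Per-hectare balance (a = product A, b = product B):
P₂O₅: 0.235·a + 0.5·b = 140.5
K₂O: 0.36·a + 0.09·b = 189.3
From row1: a = (140.5 − 0.5·b) / 0.235.
Into row2: 0.36·(140.5 − 0.5·b)/0.235 + 0.09·b = 189.3 → b = 38.3664, a = 516.242.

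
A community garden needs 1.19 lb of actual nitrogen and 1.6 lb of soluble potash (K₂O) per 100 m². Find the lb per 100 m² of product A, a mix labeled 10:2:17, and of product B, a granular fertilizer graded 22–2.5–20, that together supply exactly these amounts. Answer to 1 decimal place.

With a, b = lb per 100 m² of product A and product B:
N: 0.1·a + 0.22·b = 1.19
K₂O: 0.17·a + 0.2·b = 1.6
Eliminate a: (row1) − 0.1/0.17·(row2) → 0.102353·b = 0.248824, so b = 2.43103.
Back-substitute: a = (1.19 − 0.22·2.43103) / 0.1 = 6.55172.

6.6 lb product A, 2.4 lb product B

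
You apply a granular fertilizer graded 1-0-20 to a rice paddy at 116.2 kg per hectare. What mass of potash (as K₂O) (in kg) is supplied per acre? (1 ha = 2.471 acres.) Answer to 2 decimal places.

9.41 kg K₂O per acre

K₂O per hectare = 116.2 × 20% = 23.24 kg.
Convert to per acre: 23.24 × 0.404694 = 9.4051 kg.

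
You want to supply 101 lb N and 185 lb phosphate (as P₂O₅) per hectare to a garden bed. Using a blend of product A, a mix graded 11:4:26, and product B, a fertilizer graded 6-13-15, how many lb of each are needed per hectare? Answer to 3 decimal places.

Per-hectare balance (a = product A, b = product B):
N: 0.11·a + 0.06·b = 101
P₂O₅: 0.04·a + 0.13·b = 185
Solving simultaneously: a = 170.5882, b = 1370.5882.

170.588 lb product A, 1370.588 lb product B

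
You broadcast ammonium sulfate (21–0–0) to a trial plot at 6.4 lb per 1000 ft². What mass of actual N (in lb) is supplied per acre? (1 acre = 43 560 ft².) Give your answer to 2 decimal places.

58.54 lb N per acre

nitrogen per 1000 ft² = 6.4 × 21% = 1.344 lb.
Convert to per acre: 1.344 × 43.56 = 58.5446 lb.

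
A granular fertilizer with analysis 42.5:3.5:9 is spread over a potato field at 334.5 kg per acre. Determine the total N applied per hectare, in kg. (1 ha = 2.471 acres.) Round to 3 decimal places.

351.284 kg N per hectare

nitrogen per acre = 334.5 × 42.5% = 142.162 kg.
Convert to per hectare: 142.162 × 2.471 = 351.2835 kg.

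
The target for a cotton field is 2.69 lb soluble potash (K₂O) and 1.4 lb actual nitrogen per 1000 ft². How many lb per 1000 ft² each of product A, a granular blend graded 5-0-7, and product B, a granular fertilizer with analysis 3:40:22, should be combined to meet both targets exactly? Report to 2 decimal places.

25.54 lb product A, 4.10 lb product B

With a, b = lb per 1000 ft² of product A and product B:
K₂O: 0.07·a + 0.22·b = 2.69
N: 0.05·a + 0.03·b = 1.4
Solving simultaneously: a = 25.5393, b = 4.10112.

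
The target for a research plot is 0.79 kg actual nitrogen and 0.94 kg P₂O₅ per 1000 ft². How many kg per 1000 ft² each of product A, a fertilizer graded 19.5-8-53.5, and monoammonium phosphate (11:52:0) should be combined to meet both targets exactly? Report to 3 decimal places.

3.320 kg product A, 1.297 kg monoammonium phosphate

Per-1000 ft² balance (a = product A, b = monoammonium phosphate):
N: 0.195·a + 0.11·b = 0.79
P₂O₅: 0.08·a + 0.52·b = 0.94
Solving simultaneously: a = 3.31965, b = 1.29698.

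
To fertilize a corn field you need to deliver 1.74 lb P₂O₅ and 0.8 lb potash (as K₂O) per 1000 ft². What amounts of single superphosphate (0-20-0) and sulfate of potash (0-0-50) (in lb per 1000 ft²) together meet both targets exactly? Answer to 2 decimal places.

Let a = lb of single superphosphate, b = lb of sulfate of potash (per 1000 ft²).
P₂O₅: 0.2·a + 0·b = 1.74
K₂O: 0·a + 0.5·b = 0.8
Solving simultaneously: a = 8.7, b = 1.6.

8.70 lb single superphosphate, 1.60 lb sulfate of potash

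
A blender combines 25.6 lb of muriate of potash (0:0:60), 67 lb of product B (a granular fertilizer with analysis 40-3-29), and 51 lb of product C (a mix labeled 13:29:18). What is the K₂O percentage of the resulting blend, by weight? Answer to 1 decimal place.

Total mass = 25.6 + 67 + 51 = 143.6 lb.
K₂O mass = 60%×25.6 + 29%×67 + 18%×51 = 43.97 lb.
% K₂O = 43.97 / 143.6 = 30.6198%.

30.6% K₂O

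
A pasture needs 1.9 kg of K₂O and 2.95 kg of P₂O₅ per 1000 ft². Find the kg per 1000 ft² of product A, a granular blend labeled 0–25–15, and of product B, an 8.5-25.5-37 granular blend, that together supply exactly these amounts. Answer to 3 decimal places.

Let a = kg of product A, b = kg of product B (per 1000 ft²).
K₂O: 0.15·a + 0.37·b = 1.9
P₂O₅: 0.25·a + 0.255·b = 2.95
Eliminate a: (row1) − 0.15/0.25·(row2) → 0.217·b = 0.13, so b = 0.599078.
Back-substitute: a = (1.9 − 0.37·0.599078) / 0.15 = 11.1889.

11.189 kg product A, 0.599 kg product B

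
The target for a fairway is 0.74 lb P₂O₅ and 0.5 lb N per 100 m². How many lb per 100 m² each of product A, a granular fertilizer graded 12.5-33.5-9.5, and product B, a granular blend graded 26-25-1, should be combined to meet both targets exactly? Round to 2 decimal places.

1.21 lb product A, 1.34 lb product B

With a, b = lb per 100 m² of product A and product B:
P₂O₅: 0.335·a + 0.25·b = 0.74
N: 0.125·a + 0.26·b = 0.5
Solving simultaneously: a = 1.2068, b = 1.34288.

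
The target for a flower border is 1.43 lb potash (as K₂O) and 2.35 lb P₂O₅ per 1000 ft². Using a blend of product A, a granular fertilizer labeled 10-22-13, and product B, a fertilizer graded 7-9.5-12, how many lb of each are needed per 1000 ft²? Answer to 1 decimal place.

With a, b = lb per 1000 ft² of product A and product B:
K₂O: 0.13·a + 0.12·b = 1.43
P₂O₅: 0.22·a + 0.095·b = 2.35
Eliminate a: (row1) − 0.13/0.22·(row2) → 0.0638636·b = 0.0413636, so b = 0.647687.
Back-substitute: a = (1.43 − 0.12·0.647687) / 0.13 = 10.4021.

10.4 lb product A, 0.6 lb product B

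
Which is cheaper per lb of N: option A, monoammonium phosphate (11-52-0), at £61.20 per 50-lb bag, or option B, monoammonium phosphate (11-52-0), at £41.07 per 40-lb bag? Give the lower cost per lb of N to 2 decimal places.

£9.33 per lb N (option B)

option A: N per bag = 50 × 11% = 5.5 lb; cost = 61.20 / 5.5 = £11.1273/lb N.
option B: N per bag = 40 × 11% = 4.4 lb; cost = 41.07 / 4.4 = £9.3341/lb N.
option B is cheaper.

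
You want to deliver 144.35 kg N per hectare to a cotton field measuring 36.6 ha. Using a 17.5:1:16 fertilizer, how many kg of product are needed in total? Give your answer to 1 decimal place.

30189.8 kg

Product per hectare = 144.35 / 17.5% = 824.857 kg.
Total product = 824.857 × 36.6 = 30189.77 kg.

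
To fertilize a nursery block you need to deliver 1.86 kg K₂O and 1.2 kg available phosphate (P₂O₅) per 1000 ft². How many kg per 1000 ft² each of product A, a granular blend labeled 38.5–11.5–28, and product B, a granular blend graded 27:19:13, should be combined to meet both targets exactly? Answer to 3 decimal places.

Let a = kg of product A, b = kg of product B (per 1000 ft²).
K₂O: 0.28·a + 0.13·b = 1.86
P₂O₅: 0.115·a + 0.19·b = 1.2
Eliminate b: (row1) − 0.13/0.19·(row2) → 0.201316·a = 1.03895, so a = 5.16078.
Then b = (1.2 − 0.115·5.16078) / 0.19 = 3.19216.

5.161 kg product A, 3.192 kg product B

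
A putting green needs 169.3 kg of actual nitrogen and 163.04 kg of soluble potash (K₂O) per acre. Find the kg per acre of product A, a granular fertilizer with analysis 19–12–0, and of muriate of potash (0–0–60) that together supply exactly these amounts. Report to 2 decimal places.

891.05 kg product A, 271.73 kg muriate of potash

With a, b = kg per acre of product A and muriate of potash:
N: 0.19·a + 0·b = 169.3
K₂O: 0·a + 0.6·b = 163.04
Solving simultaneously: a = 891.053, b = 271.733.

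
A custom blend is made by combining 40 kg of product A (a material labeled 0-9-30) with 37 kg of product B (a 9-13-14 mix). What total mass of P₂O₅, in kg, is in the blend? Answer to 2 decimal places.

P₂O₅ mass = 9%×40 + 13%×37 = 8.41 kg.

8.41 kg P₂O₅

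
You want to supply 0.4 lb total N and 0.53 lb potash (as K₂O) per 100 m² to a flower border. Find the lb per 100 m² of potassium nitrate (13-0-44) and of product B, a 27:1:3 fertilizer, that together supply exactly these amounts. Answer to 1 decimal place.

Per-100 m² balance (a = potassium nitrate, b = product B):
N: 0.13·a + 0.27·b = 0.4
K₂O: 0.44·a + 0.03·b = 0.53
Solving simultaneously: a = 1.14099, b = 0.932115.

1.1 lb potassium nitrate, 0.9 lb product B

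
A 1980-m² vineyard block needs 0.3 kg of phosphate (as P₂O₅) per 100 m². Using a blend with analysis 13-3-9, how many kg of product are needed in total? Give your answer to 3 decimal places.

198.000 kg

Product per 100 m² = 0.3 / 3% = 10 kg.
Total product = 10 × 1980 / 100 = 198 kg.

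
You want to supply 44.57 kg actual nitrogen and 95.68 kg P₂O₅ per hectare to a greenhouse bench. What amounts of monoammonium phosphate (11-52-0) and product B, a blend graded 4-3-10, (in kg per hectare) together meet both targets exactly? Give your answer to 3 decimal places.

142.291 kg monoammonium phosphate, 722.949 kg product B

With a, b = kg per hectare of monoammonium phosphate and product B:
N: 0.11·a + 0.04·b = 44.57
P₂O₅: 0.52·a + 0.03·b = 95.68
Solving simultaneously: a = 142.2914, b = 722.9486.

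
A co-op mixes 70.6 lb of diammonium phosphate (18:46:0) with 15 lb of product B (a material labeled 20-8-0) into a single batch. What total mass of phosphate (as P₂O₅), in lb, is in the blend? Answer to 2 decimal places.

P₂O₅ mass = 46%×70.6 + 8%×15 = 33.676 lb.

33.68 lb P₂O₅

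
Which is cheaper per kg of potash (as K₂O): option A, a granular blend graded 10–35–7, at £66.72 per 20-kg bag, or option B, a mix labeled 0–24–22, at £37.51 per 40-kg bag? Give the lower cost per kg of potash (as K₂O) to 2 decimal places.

option A: K₂O per bag = 20 × 7% = 1.4 kg; cost = 66.72 / 1.4 = £47.6571/kg K₂O.
option B: K₂O per bag = 40 × 22% = 8.8 kg; cost = 37.51 / 8.8 = £4.2625/kg K₂O.
option B is cheaper.

£4.26 per kg K₂O (option B)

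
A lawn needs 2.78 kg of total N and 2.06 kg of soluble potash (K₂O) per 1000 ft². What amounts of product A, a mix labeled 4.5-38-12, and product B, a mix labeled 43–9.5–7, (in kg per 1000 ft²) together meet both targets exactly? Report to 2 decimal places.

14.27 kg product A, 4.97 kg product B

Let a = kg of product A, b = kg of product B (per 1000 ft²).
N: 0.045·a + 0.43·b = 2.78
K₂O: 0.12·a + 0.07·b = 2.06
Eliminate b: (row1) − 0.43/0.07·(row2) → -0.692143·a = -9.87429, so a = 14.2663.
Then b = (2.06 − 0.12·14.2663) / 0.07 = 4.97214.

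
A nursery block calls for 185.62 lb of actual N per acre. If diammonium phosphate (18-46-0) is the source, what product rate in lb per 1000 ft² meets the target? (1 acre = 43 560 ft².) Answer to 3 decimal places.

Product per acre = 185.62 / 18% = 1031.22 lb.
Convert to per 1000 ft²: 1031.22 × 0.0229568 = 23.6736 lb.

23.674 lb of product per thousand sq ft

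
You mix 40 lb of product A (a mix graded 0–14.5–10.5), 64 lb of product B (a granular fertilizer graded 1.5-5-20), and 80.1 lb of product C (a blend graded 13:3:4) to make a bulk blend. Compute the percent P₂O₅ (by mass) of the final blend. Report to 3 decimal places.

Total mass = 40 + 64 + 80.1 = 184.1 lb.
P₂O₅ mass = 14.5%×40 + 5%×64 + 3%×80.1 = 11.403 lb.
% P₂O₅ = 11.403 / 184.1 = 6.19392%.

6.194% P₂O₅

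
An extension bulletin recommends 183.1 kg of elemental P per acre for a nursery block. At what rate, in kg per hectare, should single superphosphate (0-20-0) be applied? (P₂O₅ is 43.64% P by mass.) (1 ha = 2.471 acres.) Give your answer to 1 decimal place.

5183.8 kg of product per hectare

As P₂O₅: 183.1 / 0.4364 = 419.569 kg per acre.
Product per acre = 419.569 / 20% = 2097.85 kg.
Convert to per hectare: 2097.85 × 2.471 = 5183.78 kg.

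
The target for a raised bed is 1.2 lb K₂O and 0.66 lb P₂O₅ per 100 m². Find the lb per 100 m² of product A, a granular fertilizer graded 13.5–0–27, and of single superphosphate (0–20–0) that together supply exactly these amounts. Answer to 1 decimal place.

With a, b = lb per 100 m² of product A and single superphosphate:
K₂O: 0.27·a + 0·b = 1.2
P₂O₅: 0·a + 0.2·b = 0.66
Solving simultaneously: a = 4.44444, b = 3.3.

4.4 lb product A, 3.3 lb single superphosphate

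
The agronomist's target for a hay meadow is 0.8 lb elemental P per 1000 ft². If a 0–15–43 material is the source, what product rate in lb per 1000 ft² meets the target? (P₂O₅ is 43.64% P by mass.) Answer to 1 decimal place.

As P₂O₅: 0.8 / 0.4364 = 1.83318 lb per 1000 ft².
Product per 1000 ft² = 1.83318 / 15% = 12.2212 lb.

12.2 lb of product per thousand sq ft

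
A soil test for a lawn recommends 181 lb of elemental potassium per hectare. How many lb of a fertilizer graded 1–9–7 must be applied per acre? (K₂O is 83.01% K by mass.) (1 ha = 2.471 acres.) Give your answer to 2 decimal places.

As K₂O: 181 / 0.8301 = 218.046 lb per hectare.
Product per hectare = 218.046 / 7% = 3114.94 lb.
Convert to per acre: 3114.94 × 0.404694 = 1260.6002 lb.

1260.60 lb of product per acre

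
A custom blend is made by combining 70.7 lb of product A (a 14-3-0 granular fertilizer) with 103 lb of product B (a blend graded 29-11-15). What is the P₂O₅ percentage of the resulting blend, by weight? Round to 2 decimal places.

7.74% P₂O₅

Total mass = 70.7 + 103 = 173.7 lb.
P₂O₅ mass = 3%×70.7 + 11%×103 = 13.451 lb.
% P₂O₅ = 13.451 / 173.7 = 7.74381%.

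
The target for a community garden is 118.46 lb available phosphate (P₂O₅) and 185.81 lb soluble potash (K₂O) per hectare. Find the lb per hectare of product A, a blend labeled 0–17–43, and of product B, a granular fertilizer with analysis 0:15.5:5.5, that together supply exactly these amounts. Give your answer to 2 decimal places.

388.92 lb product A, 337.70 lb product B

Let a = lb of product A, b = lb of product B (per hectare).
P₂O₅: 0.17·a + 0.155·b = 118.46
K₂O: 0.43·a + 0.055·b = 185.81
Eliminate a: (row1) − 0.17/0.43·(row2) → 0.133256·b = 45.0002, so b = 337.698.
Back-substitute: a = (118.46 − 0.155·337.698) / 0.17 = 388.922.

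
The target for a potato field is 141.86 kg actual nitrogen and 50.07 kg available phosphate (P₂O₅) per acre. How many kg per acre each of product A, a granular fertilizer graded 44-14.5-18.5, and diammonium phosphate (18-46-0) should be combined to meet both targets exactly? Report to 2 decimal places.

With a, b = kg per acre of product A and diammonium phosphate:
N: 0.44·a + 0.18·b = 141.86
P₂O₅: 0.145·a + 0.46·b = 50.07
Solving simultaneously: a = 319.019, b = 8.28758.

319.02 kg product A, 8.29 kg diammonium phosphate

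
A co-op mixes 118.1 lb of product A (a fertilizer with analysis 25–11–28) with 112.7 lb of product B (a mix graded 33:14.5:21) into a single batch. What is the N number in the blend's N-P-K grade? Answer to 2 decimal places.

Total mass = 118.1 + 112.7 = 230.8 lb.
N mass = 25%×118.1 + 33%×112.7 = 66.716 lb.
% N = 66.716 / 230.8 = 28.9064%.

28.91% N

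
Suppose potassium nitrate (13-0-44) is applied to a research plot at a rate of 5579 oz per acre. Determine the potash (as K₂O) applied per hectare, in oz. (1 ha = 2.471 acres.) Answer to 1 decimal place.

K₂O per acre = 5579 × 44% = 2454.76 oz.
Convert to per hectare: 2454.76 × 2.471 = 6065.71 oz.

6065.7 oz K₂O per hectare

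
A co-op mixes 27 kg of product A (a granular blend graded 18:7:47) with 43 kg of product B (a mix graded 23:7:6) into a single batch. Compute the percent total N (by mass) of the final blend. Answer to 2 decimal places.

Total mass = 27 + 43 = 70 kg.
N mass = 18%×27 + 23%×43 = 14.75 kg.
% N = 14.75 / 70 = 21.0714%.

21.07% N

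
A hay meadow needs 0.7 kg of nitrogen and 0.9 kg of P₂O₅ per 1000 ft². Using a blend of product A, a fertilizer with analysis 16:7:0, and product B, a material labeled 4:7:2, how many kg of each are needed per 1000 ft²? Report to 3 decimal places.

1.548 kg product A, 11.310 kg product B

With a, b = kg per 1000 ft² of product A and product B:
N: 0.16·a + 0.04·b = 0.7
P₂O₅: 0.07·a + 0.07·b = 0.9
From row1: a = (0.7 − 0.04·b) / 0.16.
Into row2: 0.07·(0.7 − 0.04·b)/0.16 + 0.07·b = 0.9 → b = 11.3095, a = 1.54762.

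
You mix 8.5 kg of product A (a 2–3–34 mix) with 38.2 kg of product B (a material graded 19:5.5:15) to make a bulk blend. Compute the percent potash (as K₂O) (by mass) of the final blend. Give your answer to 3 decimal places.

Total mass = 8.5 + 38.2 = 46.7 kg.
K₂O mass = 34%×8.5 + 15%×38.2 = 8.62 kg.
% K₂O = 8.62 / 46.7 = 18.4582%.

18.458% K₂O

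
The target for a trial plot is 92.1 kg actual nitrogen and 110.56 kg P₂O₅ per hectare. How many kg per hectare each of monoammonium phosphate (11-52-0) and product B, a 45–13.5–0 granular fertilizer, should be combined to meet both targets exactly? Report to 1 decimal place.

Per-hectare balance (a = monoammonium phosphate, b = product B):
N: 0.11·a + 0.45·b = 92.1
P₂O₅: 0.52·a + 0.135·b = 110.56
From row1: a = (92.1 − 0.45·b) / 0.11.
Into row2: 0.52·(92.1 − 0.45·b)/0.11 + 0.135·b = 110.56 → b = 163.041, a = 170.287.

170.3 kg monoammonium phosphate, 163.0 kg product B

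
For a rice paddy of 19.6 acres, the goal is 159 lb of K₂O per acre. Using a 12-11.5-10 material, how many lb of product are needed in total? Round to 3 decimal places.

Product per acre = 159 / 10% = 1590 lb.
Total product = 1590 × 19.6 = 31164 lb.

31164.000 lb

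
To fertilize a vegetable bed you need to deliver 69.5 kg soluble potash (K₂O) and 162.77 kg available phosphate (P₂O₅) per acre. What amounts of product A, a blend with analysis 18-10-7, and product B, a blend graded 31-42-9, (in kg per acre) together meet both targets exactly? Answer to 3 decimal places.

712.779 kg product A, 217.838 kg product B

Let a = kg of product A, b = kg of product B (per acre).
K₂O: 0.07·a + 0.09·b = 69.5
P₂O₅: 0.1·a + 0.42·b = 162.77
Eliminate a: (row1) − 0.07/0.1·(row2) → -0.204·b = -44.439, so b = 217.8382.
Back-substitute: a = (69.5 − 0.09·217.8382) / 0.07 = 712.7794.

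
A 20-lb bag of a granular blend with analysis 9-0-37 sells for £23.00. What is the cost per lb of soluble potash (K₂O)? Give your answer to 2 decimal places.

K₂O in bag = 20 × 37% = 7.4 lb.
Cost per lb K₂O = £23.00 / 7.4 = £3.1081.

£3.11 per lb K₂O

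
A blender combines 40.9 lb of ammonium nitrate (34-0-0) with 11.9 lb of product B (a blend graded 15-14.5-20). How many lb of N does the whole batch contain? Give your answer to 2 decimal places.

N mass = 34%×40.9 + 15%×11.9 = 15.691 lb.

15.69 lb N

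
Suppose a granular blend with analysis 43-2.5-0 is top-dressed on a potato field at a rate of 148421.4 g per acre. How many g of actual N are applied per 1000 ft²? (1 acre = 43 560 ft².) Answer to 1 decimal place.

1465.1 g N per thousand sq ft

nitrogen per acre = 148421.4 × 43% = 63821.2 g.
Convert to per 1000 ft²: 63821.2 × 0.0229568 = 1465.13 g.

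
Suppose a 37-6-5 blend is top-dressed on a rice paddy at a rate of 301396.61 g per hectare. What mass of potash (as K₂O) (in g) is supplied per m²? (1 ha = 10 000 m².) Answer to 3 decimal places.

K₂O per hectare = 301396.61 × 5% = 15069.8 g.
Convert to per m²: 15069.8 × 0.0001 = 1.50698 g.

1.507 g K₂O per sq m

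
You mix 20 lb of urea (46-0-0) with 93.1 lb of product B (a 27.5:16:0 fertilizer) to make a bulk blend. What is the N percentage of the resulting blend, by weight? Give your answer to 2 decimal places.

30.77% N

Total mass = 20 + 93.1 = 113.1 lb.
N mass = 46%×20 + 27.5%×93.1 = 34.8025 lb.
% N = 34.8025 / 113.1 = 30.7714%.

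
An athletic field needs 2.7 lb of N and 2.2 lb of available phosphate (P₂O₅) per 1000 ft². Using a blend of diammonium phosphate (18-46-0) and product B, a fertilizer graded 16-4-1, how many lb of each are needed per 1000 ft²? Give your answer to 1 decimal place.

Let a = lb of diammonium phosphate, b = lb of product B (per 1000 ft²).
N: 0.18·a + 0.16·b = 2.7
P₂O₅: 0.46·a + 0.04·b = 2.2
Solving simultaneously: a = 3.6747, b = 12.741.

3.7 lb diammonium phosphate, 12.7 lb product B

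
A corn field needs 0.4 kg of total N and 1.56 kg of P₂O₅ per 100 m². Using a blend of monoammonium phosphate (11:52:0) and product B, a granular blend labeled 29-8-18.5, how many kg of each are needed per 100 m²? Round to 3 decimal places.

Let a = kg of monoammonium phosphate, b = kg of product B (per 100 m²).
N: 0.11·a + 0.29·b = 0.4
P₂O₅: 0.52·a + 0.08·b = 1.56
From row1: a = (0.4 − 0.29·b) / 0.11.
Into row2: 0.52·(0.4 − 0.29·b)/0.11 + 0.08·b = 1.56 → b = 0.256338, a = 2.96056.

2.961 kg monoammonium phosphate, 0.256 kg product B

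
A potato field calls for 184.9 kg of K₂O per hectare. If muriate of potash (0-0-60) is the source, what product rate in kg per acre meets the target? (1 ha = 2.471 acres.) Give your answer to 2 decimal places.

124.71 kg of product per acre

Product per hectare = 184.9 / 60% = 308.167 kg.
Convert to per acre: 308.167 × 0.404694 = 124.713 kg.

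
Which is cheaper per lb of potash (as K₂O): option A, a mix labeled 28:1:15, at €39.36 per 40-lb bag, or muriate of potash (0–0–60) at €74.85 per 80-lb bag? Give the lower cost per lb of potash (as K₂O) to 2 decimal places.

option A: K₂O per bag = 40 × 15% = 6 lb; cost = 39.36 / 6 = €6.5600/lb K₂O.
muriate of potash: K₂O per bag = 80 × 60% = 48 lb; cost = 74.85 / 48 = €1.5594/lb K₂O.
muriate of potash is cheaper.

€1.56 per lb K₂O (muriate of potash)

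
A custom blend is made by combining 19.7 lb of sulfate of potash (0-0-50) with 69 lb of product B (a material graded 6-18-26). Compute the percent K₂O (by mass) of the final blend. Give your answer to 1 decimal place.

31.3% K₂O

Total mass = 19.7 + 69 = 88.7 lb.
K₂O mass = 50%×19.7 + 26%×69 = 27.79 lb.
% K₂O = 27.79 / 88.7 = 31.3303%.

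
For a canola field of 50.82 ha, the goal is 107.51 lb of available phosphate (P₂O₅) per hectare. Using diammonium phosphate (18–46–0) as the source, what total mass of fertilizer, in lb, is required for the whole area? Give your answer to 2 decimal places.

Product per hectare = 107.51 / 46% = 233.717 lb.
Total product = 233.717 × 50.82 = 11877.518 lb.

11877.52 lb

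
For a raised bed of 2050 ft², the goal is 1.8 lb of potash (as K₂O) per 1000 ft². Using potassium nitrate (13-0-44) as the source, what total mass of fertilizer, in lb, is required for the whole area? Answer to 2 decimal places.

Product per 1000 ft² = 1.8 / 44% = 4.09091 lb.
Total product = 4.09091 × 2050 / 1000 = 8.38636 lb.

8.39 lb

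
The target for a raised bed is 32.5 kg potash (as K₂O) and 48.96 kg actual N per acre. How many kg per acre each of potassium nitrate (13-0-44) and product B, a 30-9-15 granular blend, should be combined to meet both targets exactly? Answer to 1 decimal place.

Per-acre balance (a = potassium nitrate, b = product B):
K₂O: 0.44·a + 0.15·b = 32.5
N: 0.13·a + 0.3·b = 48.96
From row1: a = (32.5 − 0.15·b) / 0.44.
Into row2: 0.13·(32.5 − 0.15·b)/0.44 + 0.3·b = 48.96 → b = 153.932, a = 21.3867.

21.4 kg potassium nitrate, 153.9 kg product B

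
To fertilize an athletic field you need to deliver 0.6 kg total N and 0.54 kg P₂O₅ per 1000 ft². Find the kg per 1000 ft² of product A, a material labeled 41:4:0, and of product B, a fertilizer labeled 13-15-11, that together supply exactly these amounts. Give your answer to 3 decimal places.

Let a = kg of product A, b = kg of product B (per 1000 ft²).
N: 0.41·a + 0.13·b = 0.6
P₂O₅: 0.04·a + 0.15·b = 0.54
Eliminate b: (row1) − 0.13/0.15·(row2) → 0.375333·a = 0.132, so a = 0.351687.
Then b = (0.54 − 0.04·0.351687) / 0.15 = 3.50622.

0.352 kg product A, 3.506 kg product B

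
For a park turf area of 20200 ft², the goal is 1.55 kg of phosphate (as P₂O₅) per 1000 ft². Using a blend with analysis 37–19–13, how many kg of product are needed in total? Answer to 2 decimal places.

164.79 kg

Product per 1000 ft² = 1.55 / 19% = 8.15789 kg.
Total product = 8.15789 × 20200 / 1000 = 164.789 kg.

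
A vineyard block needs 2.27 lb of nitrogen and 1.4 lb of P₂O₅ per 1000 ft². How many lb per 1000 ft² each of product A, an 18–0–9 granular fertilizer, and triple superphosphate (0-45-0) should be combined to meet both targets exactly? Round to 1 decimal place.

Per-1000 ft² balance (a = product A, b = triple superphosphate):
N: 0.18·a + 0·b = 2.27
P₂O₅: 0·a + 0.45·b = 1.4
Solving simultaneously: a = 12.6111, b = 3.11111.

12.6 lb product A, 3.1 lb triple superphosphate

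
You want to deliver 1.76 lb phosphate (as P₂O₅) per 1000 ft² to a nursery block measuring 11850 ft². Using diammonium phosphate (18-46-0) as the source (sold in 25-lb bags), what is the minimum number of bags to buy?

2 bags

Product per 1000 ft² = 1.76 / 46% = 3.82609 lb.
Total product = 3.82609 × 11850 / 1000 = 45.3391 lb.
Bags = ⌈45.3391 / 25⌉ = 2.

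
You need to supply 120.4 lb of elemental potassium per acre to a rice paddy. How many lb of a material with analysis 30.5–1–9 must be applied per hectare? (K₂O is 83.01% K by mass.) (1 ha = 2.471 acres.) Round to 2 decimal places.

3982.23 lb of product per hectare

As K₂O: 120.4 / 0.8301 = 145.043 lb per acre.
Product per acre = 145.043 / 9% = 1611.59 lb.
Convert to per hectare: 1611.59 × 2.471 = 3982.2297 lb.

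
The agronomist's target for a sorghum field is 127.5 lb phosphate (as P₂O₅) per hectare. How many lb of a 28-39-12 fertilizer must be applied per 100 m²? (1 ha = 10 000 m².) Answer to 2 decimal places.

Product per hectare = 127.5 / 39% = 326.923 lb.
Convert to per 100 m²: 326.923 × 0.01 = 3.26923 lb.

3.27 lb of product per hundred sq m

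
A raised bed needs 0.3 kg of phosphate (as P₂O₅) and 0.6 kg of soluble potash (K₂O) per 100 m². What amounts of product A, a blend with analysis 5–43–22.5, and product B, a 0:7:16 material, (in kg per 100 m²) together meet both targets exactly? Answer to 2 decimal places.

Let a = kg of product A, b = kg of product B (per 100 m²).
P₂O₅: 0.43·a + 0.07·b = 0.3
K₂O: 0.225·a + 0.16·b = 0.6
Eliminate b: (row1) − 0.07/0.16·(row2) → 0.331562·a = 0.0375, so a = 0.113101.
Then b = (0.6 − 0.225·0.113101) / 0.16 = 3.59095.

0.11 kg product A, 3.59 kg product B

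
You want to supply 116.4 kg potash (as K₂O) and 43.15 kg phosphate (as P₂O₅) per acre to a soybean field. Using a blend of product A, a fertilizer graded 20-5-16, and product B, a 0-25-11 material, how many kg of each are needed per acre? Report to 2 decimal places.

705.90 kg product A, 31.42 kg product B

With a, b = kg per acre of product A and product B:
K₂O: 0.16·a + 0.11·b = 116.4
P₂O₅: 0.05·a + 0.25·b = 43.15
Eliminate b: (row1) − 0.11/0.25·(row2) → 0.138·a = 97.414, so a = 705.899.
Then b = (43.15 − 0.05·705.899) / 0.25 = 31.4203.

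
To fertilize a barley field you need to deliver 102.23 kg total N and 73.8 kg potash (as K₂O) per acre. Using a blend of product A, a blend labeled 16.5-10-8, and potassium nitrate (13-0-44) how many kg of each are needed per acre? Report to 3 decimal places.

568.926 kg product A, 64.286 kg potassium nitrate

Per-acre balance (a = product A, b = potassium nitrate):
N: 0.165·a + 0.13·b = 102.23
K₂O: 0.08·a + 0.44·b = 73.8
From row1: a = (102.23 − 0.13·b) / 0.165.
Into row2: 0.08·(102.23 − 0.13·b)/0.165 + 0.44·b = 73.8 → b = 64.2862, a = 568.92605.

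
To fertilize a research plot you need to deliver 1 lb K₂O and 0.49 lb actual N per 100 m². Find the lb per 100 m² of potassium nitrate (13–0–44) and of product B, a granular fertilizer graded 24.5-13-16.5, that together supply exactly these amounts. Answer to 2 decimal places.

With a, b = lb per 100 m² of potassium nitrate and product B:
K₂O: 0.44·a + 0.165·b = 1
N: 0.13·a + 0.245·b = 0.49
Eliminate a: (row1) − 0.44/0.13·(row2) → -0.664231·b = -0.658462, so b = 0.991314.
Back-substitute: a = (1 − 0.165·0.991314) / 0.44 = 1.90098.

1.90 lb potassium nitrate, 0.99 lb product B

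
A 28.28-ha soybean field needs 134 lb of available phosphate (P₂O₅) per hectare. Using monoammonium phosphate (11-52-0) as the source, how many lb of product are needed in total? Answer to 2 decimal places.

Product per hectare = 134 / 52% = 257.692 lb.
Total product = 257.692 × 28.28 = 7287.538 lb.

7287.54 lb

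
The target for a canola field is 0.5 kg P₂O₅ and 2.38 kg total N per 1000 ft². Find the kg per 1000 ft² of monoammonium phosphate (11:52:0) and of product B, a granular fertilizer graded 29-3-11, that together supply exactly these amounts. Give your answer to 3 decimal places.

Per-1000 ft² balance (a = monoammonium phosphate, b = product B):
P₂O₅: 0.52·a + 0.03·b = 0.5
N: 0.11·a + 0.29·b = 2.38
Eliminate a: (row1) − 0.52/0.11·(row2) → -1.34091·b = -10.7509, so b = 8.01763.
Back-substitute: a = (0.5 − 0.03·8.01763) / 0.52 = 0.498983.

0.499 kg monoammonium phosphate, 8.018 kg product B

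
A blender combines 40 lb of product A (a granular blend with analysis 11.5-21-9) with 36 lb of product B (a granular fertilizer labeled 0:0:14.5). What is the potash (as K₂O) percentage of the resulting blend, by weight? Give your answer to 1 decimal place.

11.6% K₂O

Total mass = 40 + 36 = 76 lb.
K₂O mass = 9%×40 + 14.5%×36 = 8.82 lb.
% K₂O = 8.82 / 76 = 11.6053%.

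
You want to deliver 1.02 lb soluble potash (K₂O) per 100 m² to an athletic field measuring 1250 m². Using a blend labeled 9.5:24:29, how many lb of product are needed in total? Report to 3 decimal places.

Product per 100 m² = 1.02 / 29% = 3.51724 lb.
Total product = 3.51724 × 1250 / 100 = 43.9655 lb.

43.966 lb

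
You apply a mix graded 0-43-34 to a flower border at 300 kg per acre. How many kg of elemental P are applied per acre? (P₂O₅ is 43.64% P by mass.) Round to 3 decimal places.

56.296 kg P per acre

P₂O₅ per acre = 300 × 43% = 129 kg.
Elemental P = 129 × 0.4364 = 56.2956 kg per acre.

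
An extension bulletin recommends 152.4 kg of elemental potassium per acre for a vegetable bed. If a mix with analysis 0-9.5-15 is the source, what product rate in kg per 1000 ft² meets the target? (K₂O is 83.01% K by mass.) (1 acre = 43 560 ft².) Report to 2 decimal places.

As K₂O: 152.4 / 0.8301 = 183.592 kg per acre.
Product per acre = 183.592 / 15% = 1223.95 kg.
Convert to per 1000 ft²: 1223.95 × 0.0229568 = 28.098 kg.

28.10 kg of product per thousand sq ft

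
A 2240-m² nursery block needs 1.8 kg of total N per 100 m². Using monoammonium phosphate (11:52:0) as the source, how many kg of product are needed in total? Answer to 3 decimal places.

Product per 100 m² = 1.8 / 11% = 16.3636 kg.
Total product = 16.3636 × 2240 / 100 = 366.54545 kg.

366.545 kg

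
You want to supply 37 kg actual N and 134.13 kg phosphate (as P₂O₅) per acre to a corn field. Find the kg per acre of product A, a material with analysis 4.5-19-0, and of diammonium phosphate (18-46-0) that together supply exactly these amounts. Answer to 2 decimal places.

527.66 kg product A, 73.64 kg diammonium phosphate

Per-acre balance (a = product A, b = diammonium phosphate):
N: 0.045·a + 0.18·b = 37
P₂O₅: 0.19·a + 0.46·b = 134.13
Eliminate b: (row1) − 0.18/0.46·(row2) → -0.0293478·a = -15.4857, so a = 527.659.
Then b = (134.13 − 0.19·527.659) / 0.46 = 73.6407.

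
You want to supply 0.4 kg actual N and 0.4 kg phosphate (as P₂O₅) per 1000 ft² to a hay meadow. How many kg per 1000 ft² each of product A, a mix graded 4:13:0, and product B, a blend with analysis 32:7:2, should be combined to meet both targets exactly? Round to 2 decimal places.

Per-1000 ft² balance (a = product A, b = product B):
N: 0.04·a + 0.32·b = 0.4
P₂O₅: 0.13·a + 0.07·b = 0.4
From row1: a = (0.4 − 0.32·b) / 0.04.
Into row2: 0.13·(0.4 − 0.32·b)/0.04 + 0.07·b = 0.4 → b = 0.927835, a = 2.57732.

2.58 kg product A, 0.93 kg product B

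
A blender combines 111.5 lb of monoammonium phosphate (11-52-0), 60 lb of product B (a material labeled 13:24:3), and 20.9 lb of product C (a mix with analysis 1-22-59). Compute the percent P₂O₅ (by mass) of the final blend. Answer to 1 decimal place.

Total mass = 111.5 + 60 + 20.9 = 192.4 lb.
P₂O₅ mass = 52%×111.5 + 24%×60 + 22%×20.9 = 76.978 lb.
% P₂O₅ = 76.978 / 192.4 = 40.0094%.

40.0% P₂O₅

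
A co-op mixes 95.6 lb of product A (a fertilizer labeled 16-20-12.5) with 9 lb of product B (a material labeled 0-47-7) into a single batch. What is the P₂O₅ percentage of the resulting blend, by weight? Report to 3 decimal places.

Total mass = 95.6 + 9 = 104.6 lb.
P₂O₅ mass = 20%×95.6 + 47%×9 = 23.35 lb.
% P₂O₅ = 23.35 / 104.6 = 22.3231%.

22.323% P₂O₅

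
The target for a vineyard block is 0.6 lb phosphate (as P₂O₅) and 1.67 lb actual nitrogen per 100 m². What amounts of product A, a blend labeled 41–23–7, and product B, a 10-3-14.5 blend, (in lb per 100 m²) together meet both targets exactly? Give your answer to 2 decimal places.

With a, b = lb per 100 m² of product A and product B:
P₂O₅: 0.23·a + 0.03·b = 0.6
N: 0.41·a + 0.1·b = 1.67
From row1: a = (0.6 − 0.03·b) / 0.23.
Into row2: 0.41·(0.6 − 0.03·b)/0.23 + 0.1·b = 1.67 → b = 12.9065, a = 0.925234.

0.93 lb product A, 12.91 lb product B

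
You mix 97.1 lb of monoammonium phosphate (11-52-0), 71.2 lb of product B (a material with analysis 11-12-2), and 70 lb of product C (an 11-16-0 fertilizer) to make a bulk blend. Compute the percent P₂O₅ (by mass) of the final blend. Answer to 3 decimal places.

Total mass = 97.1 + 71.2 + 70 = 238.3 lb.
P₂O₅ mass = 52%×97.1 + 12%×71.2 + 16%×70 = 70.236 lb.
% P₂O₅ = 70.236 / 238.3 = 29.4738%.

29.474% P₂O₅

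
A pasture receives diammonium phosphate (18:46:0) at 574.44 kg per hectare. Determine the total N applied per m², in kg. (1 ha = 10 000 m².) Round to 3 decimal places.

nitrogen per hectare = 574.44 × 18% = 103.399 kg.
Convert to per m²: 103.399 × 0.0001 = 0.0103399 kg.

0.010 kg N per sq m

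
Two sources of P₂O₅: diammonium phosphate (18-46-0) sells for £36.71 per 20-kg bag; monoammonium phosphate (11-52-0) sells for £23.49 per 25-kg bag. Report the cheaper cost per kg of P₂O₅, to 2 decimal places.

diammonium phosphate: P₂O₅ per bag = 20 × 46% = 9.2 kg; cost = 36.71 / 9.2 = £3.9902/kg P₂O₅.
monoammonium phosphate: P₂O₅ per bag = 25 × 52% = 13 kg; cost = 23.49 / 13 = £1.8069/kg P₂O₅.
monoammonium phosphate is cheaper.

£1.81 per kg P₂O₅ (monoammonium phosphate)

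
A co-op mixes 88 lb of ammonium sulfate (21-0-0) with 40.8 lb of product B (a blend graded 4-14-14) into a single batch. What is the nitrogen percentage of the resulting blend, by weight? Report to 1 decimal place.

Total mass = 88 + 40.8 = 128.8 lb.
N mass = 21%×88 + 4%×40.8 = 20.112 lb.
% N = 20.112 / 128.8 = 15.6149%.

15.6% N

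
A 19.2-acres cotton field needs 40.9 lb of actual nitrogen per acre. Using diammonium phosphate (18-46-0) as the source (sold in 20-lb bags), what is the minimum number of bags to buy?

Product per acre = 40.9 / 18% = 227.222 lb.
Total product = 227.222 × 19.2 = 4362.67 lb.
Bags = ⌈4362.67 / 20⌉ = 219.

219 bags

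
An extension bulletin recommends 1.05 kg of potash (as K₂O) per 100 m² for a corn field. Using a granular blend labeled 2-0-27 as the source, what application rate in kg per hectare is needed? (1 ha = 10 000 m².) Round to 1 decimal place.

388.9 kg of product per hectare

Product per 100 m² = 1.05 / 27% = 3.88889 kg.
Convert to per hectare: 3.88889 × 100 = 388.889 kg.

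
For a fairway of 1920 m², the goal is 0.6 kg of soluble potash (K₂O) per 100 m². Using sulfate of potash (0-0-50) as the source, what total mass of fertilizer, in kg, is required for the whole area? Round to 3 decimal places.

Product per 100 m² = 0.6 / 50% = 1.2 kg.
Total product = 1.2 × 1920 / 100 = 23.04 kg.

23.040 kg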